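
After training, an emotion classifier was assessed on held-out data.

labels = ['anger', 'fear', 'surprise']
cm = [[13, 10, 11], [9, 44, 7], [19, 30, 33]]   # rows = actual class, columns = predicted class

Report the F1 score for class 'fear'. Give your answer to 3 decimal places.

0.611

F1 score = 2·TP/(2·TP+FP+FN).
fear: TP=44, FP=10+30=40, FN=9+7=16 → 88/144 = 0.6111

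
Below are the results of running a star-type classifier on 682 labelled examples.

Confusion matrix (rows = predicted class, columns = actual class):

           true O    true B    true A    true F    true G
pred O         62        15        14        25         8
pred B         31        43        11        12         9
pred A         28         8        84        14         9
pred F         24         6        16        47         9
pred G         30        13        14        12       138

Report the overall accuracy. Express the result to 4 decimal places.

0.5484

Accuracy = trace / total = (62+43+84+47+138=374) / 682 = 374/682 = 0.5484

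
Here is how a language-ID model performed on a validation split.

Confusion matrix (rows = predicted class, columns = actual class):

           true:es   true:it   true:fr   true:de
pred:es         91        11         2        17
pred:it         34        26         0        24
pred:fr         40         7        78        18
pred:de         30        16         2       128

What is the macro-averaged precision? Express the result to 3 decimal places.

0.584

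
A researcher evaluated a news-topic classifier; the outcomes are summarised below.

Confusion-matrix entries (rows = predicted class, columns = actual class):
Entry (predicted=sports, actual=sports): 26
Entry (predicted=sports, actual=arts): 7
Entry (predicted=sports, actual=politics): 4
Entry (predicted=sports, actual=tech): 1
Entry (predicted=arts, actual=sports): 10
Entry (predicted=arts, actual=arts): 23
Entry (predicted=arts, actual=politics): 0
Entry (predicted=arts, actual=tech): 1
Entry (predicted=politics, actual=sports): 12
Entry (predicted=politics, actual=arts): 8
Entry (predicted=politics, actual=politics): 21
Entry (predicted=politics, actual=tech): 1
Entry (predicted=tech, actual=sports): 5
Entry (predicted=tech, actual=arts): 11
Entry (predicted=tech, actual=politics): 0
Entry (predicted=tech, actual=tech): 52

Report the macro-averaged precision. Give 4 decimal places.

Per-class precision (TP/(TP+FP)):
  sports: TP=26, FP=7+4+1=12 → 26/38 = 0.68421
  arts: TP=23, FP=10+0+1=11 → 23/34 = 0.67647
  politics: TP=21, FP=12+8+1=21 → 21/42 = 0.50000
  tech: TP=52, FP=5+11+0=16 → 52/68 = 0.76471
Macro-precision = mean = (0.68421 + 0.67647 + 0.50000 + 0.76471) / 4 = 0.6563

0.6563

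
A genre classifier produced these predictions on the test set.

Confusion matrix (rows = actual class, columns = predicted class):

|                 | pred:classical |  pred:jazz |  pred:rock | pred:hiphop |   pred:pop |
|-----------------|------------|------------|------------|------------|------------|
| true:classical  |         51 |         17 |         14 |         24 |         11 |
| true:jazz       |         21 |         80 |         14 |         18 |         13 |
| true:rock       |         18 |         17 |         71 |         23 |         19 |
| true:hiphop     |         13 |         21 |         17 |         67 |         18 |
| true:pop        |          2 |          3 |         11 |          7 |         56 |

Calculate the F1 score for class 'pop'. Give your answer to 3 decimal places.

One-vs-rest for 'pop': TP = diagonal; FP = other classes predicted 'pop'; FN = 'pop' predicted as other.
F1 score = 2·TP/(2·TP+FP+FN).
pop: TP=56, FP=11+13+19+18=61, FN=2+3+11+7=23 → 112/196 = 0.5714

0.571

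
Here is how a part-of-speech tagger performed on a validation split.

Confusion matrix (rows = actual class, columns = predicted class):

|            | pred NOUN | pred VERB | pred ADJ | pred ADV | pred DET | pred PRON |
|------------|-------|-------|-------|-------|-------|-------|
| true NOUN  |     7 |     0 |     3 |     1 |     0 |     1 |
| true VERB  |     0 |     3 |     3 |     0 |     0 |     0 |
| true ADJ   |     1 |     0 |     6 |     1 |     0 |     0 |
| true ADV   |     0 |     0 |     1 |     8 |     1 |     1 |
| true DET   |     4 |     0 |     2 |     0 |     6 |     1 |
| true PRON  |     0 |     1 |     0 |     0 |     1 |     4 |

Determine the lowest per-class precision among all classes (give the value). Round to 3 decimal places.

Per-class precision (TP/(TP+FP)):
  NOUN: TP=7, FP=0+1+0+4+0=5 → 7/12 = 0.5833
  VERB: TP=3, FP=0+0+0+0+1=1 → 3/4 = 0.7500
  ADJ: TP=6, FP=3+3+1+2+0=9 → 6/15 = 0.4000
  ADV: TP=8, FP=1+0+1+0+0=2 → 8/10 = 0.8000
  DET: TP=6, FP=0+0+0+1+1=2 → 6/8 = 0.7500
  PRON: TP=4, FP=1+0+0+1+1=3 → 4/7 = 0.5714
Lowest is class 'ADJ' with precision = 0.400.

0.400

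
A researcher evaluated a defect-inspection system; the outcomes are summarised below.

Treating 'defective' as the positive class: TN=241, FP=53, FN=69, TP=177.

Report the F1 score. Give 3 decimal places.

0.744

Precision = TP/(TP+FP) = 177/230 = 0.7696
Recall = TP/(TP+FN) = 177/246 = 0.7195
F1 = 2·TP/(2·TP+FP+FN) = 354/476 = 0.744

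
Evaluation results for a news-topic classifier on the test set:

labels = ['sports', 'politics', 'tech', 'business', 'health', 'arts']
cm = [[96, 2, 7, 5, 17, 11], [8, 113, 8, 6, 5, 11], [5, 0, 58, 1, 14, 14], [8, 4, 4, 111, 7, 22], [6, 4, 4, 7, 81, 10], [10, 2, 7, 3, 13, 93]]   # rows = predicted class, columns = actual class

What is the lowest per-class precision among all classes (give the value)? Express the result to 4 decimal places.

Per-class precision (TP/(TP+FP)):
  sports: TP=96, FP=2+7+5+17+11=42 → 96/138 = 0.69565
  politics: TP=113, FP=8+8+6+5+11=38 → 113/151 = 0.74834
  tech: TP=58, FP=5+0+1+14+14=34 → 58/92 = 0.63043
  business: TP=111, FP=8+4+4+7+22=45 → 111/156 = 0.71154
  health: TP=81, FP=6+4+4+7+10=31 → 81/112 = 0.72321
  arts: TP=93, FP=10+2+7+3+13=35 → 93/128 = 0.72656
Lowest is class 'tech' with precision = 0.6304.

0.6304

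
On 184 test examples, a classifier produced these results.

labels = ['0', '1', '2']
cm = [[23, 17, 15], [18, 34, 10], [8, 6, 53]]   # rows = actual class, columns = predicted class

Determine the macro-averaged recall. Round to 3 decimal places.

0.586

Per-class recall (TP/(TP+FN)):
  0: TP=23, FN=17+15=32 → 23/55 = 0.4182
  1: TP=34, FN=18+10=28 → 34/62 = 0.5484
  2: TP=53, FN=8+6=14 → 53/67 = 0.7910
Macro-recall = mean = (0.4182 + 0.5484 + 0.7910) / 3 = 0.586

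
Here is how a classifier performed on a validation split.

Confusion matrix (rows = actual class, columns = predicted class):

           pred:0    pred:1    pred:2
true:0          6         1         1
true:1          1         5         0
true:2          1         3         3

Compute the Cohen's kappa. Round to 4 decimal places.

Observed agreement pₒ = trace/N = 14/21 = 0.66667
Expected agreement pₑ = Σ (rowᵢ·colᵢ)/N² = (8·8 + 6·9 + 7·4)/21² = 0.33107
κ = (pₒ − pₑ)/(1 − pₑ) = (0.66667 − 0.33107)/(1 − 0.33107) = 0.5017

0.5017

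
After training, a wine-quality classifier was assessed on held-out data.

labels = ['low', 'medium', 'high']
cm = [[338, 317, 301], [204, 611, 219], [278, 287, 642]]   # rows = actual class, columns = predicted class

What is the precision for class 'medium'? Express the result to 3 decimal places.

0.503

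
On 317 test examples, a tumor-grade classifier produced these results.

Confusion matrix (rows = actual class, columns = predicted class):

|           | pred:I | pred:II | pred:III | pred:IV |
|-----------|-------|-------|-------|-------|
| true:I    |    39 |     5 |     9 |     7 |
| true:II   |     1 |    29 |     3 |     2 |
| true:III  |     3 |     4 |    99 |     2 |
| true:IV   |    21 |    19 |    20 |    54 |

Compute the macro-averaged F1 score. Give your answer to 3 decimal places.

Per-class F1 score (2·TP/(2·TP+FP+FN)):
  I: TP=39, FP=1+3+21=25, FN=5+9+7=21 → 78/124 = 0.6290
  II: TP=29, FP=5+4+19=28, FN=1+3+2=6 → 58/92 = 0.6304
  III: TP=99, FP=9+3+20=32, FN=3+4+2=9 → 198/239 = 0.8285
  IV: TP=54, FP=7+2+2=11, FN=21+19+20=60 → 108/179 = 0.6034
Macro-F1 score = mean = (0.6290 + 0.6304 + 0.8285 + 0.6034) / 4 = 0.673

0.673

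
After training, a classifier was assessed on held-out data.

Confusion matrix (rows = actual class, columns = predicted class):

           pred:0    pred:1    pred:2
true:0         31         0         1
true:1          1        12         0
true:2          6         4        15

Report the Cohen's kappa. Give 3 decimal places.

0.727

Observed agreement pₒ = trace/N = 58/70 = 0.8286
Expected agreement pₑ = Σ (rowᵢ·colᵢ)/N² = (32·38 + 13·16 + 25·16)/70² = 0.3722
κ = (pₒ − pₑ)/(1 − pₑ) = (0.8286 − 0.3722)/(1 − 0.3722) = 0.727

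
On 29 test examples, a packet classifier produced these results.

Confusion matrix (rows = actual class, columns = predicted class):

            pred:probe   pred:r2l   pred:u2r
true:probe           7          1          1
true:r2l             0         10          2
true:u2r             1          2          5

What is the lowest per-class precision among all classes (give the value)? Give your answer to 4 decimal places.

0.6250

Per-class precision (TP/(TP+FP)):
  probe: TP=7, FP=0+1=1 → 7/8 = 0.87500
  r2l: TP=10, FP=1+2=3 → 10/13 = 0.76923
  u2r: TP=5, FP=1+2=3 → 5/8 = 0.62500
Lowest is class 'u2r' with precision = 0.6250.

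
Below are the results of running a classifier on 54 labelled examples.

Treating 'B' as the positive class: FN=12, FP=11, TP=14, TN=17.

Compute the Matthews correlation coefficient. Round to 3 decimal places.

0.146

MCC = (TP·TN − FP·FN) / √((TP+FP)(TP+FN)(TN+FP)(TN+FN))
Numerator = 14·17 − 11·12 = 106
Denominator = √(25·26·28·29) = √527800 = 726.4985
MCC = 106 / 726.4985 = 0.146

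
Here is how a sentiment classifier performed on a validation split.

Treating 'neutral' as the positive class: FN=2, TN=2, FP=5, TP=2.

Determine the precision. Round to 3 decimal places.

0.286

Precision = TP/(TP+FP) = 2/(2+5) = 2/7 = 0.286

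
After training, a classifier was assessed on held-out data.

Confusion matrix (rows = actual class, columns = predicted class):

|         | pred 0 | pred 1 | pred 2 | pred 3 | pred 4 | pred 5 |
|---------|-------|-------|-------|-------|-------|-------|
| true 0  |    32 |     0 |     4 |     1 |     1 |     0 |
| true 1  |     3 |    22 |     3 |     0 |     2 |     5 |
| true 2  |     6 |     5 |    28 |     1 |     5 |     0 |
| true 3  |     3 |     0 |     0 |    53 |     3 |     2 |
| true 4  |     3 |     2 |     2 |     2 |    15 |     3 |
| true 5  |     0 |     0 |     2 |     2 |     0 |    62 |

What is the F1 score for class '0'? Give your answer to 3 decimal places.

0.753

One-vs-rest for '0': TP = diagonal; FP = other classes predicted '0'; FN = '0' predicted as other.
F1 score = 2·TP/(2·TP+FP+FN).
0: TP=32, FP=3+6+3+3+0=15, FN=0+4+1+1+0=6 → 64/85 = 0.7529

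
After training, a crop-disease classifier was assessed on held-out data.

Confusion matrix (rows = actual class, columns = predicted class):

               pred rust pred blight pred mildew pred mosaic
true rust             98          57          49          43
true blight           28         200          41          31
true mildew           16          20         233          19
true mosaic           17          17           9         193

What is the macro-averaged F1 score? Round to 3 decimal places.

Per-class F1 score (2·TP/(2·TP+FP+FN)):
  rust: TP=98, FP=28+16+17=61, FN=57+49+43=149 → 196/406 = 0.4828
  blight: TP=200, FP=57+20+17=94, FN=28+41+31=100 → 400/594 = 0.6734
  mildew: TP=233, FP=49+41+9=99, FN=16+20+19=55 → 466/620 = 0.7516
  mosaic: TP=193, FP=43+31+19=93, FN=17+17+9=43 → 386/522 = 0.7395
Macro-F1 score = mean = (0.4828 + 0.6734 + 0.7516 + 0.7395) / 4 = 0.662

0.662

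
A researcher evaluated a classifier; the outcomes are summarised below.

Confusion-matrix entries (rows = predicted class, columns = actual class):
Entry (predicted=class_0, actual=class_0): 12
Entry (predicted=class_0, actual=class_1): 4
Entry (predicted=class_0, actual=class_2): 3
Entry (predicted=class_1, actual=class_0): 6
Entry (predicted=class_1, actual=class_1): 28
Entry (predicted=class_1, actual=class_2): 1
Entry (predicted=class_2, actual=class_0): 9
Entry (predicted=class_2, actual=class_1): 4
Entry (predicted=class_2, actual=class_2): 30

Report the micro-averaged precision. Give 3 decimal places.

0.722

Micro-averaging pools counts across classes: ΣTP=70, ΣFP=27, ΣFN=27.
Micro-precision = TP/(TP+FP) on pooled counts = 0.722 (equals overall accuracy in single-label multiclass).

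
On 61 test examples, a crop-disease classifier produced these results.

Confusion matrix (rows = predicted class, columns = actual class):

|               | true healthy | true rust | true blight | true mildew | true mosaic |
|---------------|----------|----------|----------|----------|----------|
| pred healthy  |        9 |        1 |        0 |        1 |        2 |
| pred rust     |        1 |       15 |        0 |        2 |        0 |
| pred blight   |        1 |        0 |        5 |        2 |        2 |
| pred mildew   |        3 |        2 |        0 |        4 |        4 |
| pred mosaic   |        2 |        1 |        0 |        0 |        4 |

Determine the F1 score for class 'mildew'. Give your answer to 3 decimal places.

0.364

One-vs-rest for 'mildew': TP = diagonal; FP = other classes predicted 'mildew'; FN = 'mildew' predicted as other.
F1 score = 2·TP/(2·TP+FP+FN).
mildew: TP=4, FP=3+2+0+4=9, FN=1+2+2+0=5 → 8/22 = 0.3636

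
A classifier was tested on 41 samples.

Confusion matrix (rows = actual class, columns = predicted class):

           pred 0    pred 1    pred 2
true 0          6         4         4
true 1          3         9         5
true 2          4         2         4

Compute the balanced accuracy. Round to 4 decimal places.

0.4527

Balanced accuracy = mean of per-class recall.
  0: recall = 6/14 = 0.42857
  1: recall = 9/17 = 0.52941
  2: recall = 4/10 = 0.40000
Mean = (0.42857 + 0.52941 + 0.40000) / 3 = 0.4527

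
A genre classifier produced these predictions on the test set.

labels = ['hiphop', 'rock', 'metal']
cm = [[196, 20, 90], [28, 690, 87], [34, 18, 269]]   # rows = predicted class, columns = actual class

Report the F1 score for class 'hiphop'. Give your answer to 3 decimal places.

0.695

Take TP from the diagonal, FP from the rest of the 'hiphop' prediction marginal, FN from the rest of the 'hiphop' actual marginal.
F1 score = 2·TP/(2·TP+FP+FN).
hiphop: TP=196, FP=20+90=110, FN=28+34=62 → 392/564 = 0.6950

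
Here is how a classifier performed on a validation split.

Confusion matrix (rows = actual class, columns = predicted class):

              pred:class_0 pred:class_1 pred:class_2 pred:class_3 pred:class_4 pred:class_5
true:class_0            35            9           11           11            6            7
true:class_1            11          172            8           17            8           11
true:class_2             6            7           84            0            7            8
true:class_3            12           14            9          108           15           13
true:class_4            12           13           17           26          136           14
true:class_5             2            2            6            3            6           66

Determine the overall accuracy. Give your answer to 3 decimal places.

Accuracy = trace / total = (35+172+84+108+136+66=601) / 892 = 601/892 = 0.674

0.674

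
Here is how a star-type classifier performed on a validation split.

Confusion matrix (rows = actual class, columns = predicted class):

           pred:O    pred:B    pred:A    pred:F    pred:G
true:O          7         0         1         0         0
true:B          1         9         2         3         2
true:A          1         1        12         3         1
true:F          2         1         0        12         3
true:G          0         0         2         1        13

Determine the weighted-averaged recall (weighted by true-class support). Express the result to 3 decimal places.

Per-class recall (TP/(TP+FN)):
  O: TP=7, FN=0+1+0+0=1 → 7/8 = 0.8750
  B: TP=9, FN=1+2+3+2=8 → 9/17 = 0.5294
  A: TP=12, FN=1+1+3+1=6 → 12/18 = 0.6667
  F: TP=12, FN=2+1+0+3=6 → 12/18 = 0.6667
  G: TP=13, FN=0+0+2+1=3 → 13/16 = 0.8125
Weighted-recall = Σ (supportᵢ/N)·recallᵢ with N=77: (8/77)·0.8750 + (17/77)·0.5294 + (18/77)·0.6667 + (18/77)·0.6667 + (16/77)·0.8125 = 0.688

0.688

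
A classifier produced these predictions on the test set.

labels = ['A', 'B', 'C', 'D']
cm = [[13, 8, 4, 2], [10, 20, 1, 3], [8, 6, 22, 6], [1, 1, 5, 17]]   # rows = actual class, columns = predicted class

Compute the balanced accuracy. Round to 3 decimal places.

0.575

Balanced accuracy = mean of per-class recall.
  A: recall = 13/27 = 0.4815
  B: recall = 20/34 = 0.5882
  C: recall = 22/42 = 0.5238
  D: recall = 17/24 = 0.7083
Mean = (0.4815 + 0.5882 + 0.5238 + 0.7083) / 4 = 0.575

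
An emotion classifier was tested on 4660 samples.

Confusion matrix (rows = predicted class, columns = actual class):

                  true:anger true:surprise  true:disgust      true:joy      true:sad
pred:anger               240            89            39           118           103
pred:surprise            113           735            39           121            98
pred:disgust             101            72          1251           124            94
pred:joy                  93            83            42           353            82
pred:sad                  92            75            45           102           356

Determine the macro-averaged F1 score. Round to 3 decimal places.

Per-class F1 score (2·TP/(2·TP+FP+FN)):
  anger: TP=240, FP=89+39+118+103=349, FN=113+101+93+92=399 → 480/1228 = 0.3909
  surprise: TP=735, FP=113+39+121+98=371, FN=89+72+83+75=319 → 1470/2160 = 0.6806
  disgust: TP=1251, FP=101+72+124+94=391, FN=39+39+42+45=165 → 2502/3058 = 0.8182
  joy: TP=353, FP=93+83+42+82=300, FN=118+121+124+102=465 → 706/1471 = 0.4799
  sad: TP=356, FP=92+75+45+102=314, FN=103+98+94+82=377 → 712/1403 = 0.5075
Macro-F1 score = mean = (0.3909 + 0.6806 + 0.8182 + 0.4799 + 0.5075) / 5 = 0.575

0.575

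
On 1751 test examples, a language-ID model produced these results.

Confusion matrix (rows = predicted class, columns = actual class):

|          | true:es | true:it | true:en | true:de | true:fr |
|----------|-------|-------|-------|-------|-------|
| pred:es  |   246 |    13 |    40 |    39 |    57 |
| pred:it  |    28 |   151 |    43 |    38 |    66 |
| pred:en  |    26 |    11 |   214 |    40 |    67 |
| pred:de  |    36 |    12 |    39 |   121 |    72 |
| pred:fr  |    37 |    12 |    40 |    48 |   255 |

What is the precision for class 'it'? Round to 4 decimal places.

Treat 'it' as positive and all other classes as negative.
precision = TP/(TP+FP).
it: TP=151, FP=28+43+38+66=175 → 151/326 = 0.46319

0.4632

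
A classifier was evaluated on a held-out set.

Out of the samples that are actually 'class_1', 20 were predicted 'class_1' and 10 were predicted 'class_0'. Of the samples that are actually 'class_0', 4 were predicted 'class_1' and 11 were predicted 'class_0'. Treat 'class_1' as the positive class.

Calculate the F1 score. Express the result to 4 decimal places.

0.7407

Precision = TP/(TP+FP) = 20/24 = 0.8333
Recall = TP/(TP+FN) = 20/30 = 0.6667
F1 = 2·TP/(2·TP+FP+FN) = 40/54 = 0.7407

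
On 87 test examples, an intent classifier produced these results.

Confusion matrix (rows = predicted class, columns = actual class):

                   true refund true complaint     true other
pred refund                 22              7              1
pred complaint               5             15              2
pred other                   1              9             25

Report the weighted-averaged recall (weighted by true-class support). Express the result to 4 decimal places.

Per-class recall (TP/(TP+FN)):
  refund: TP=22, FN=5+1=6 → 22/28 = 0.78571
  complaint: TP=15, FN=7+9=16 → 15/31 = 0.48387
  other: TP=25, FN=1+2=3 → 25/28 = 0.89286
Weighted-recall = Σ (supportᵢ/N)·recallᵢ with N=87: (28/87)·0.78571 + (31/87)·0.48387 + (28/87)·0.89286 = 0.7126

0.7126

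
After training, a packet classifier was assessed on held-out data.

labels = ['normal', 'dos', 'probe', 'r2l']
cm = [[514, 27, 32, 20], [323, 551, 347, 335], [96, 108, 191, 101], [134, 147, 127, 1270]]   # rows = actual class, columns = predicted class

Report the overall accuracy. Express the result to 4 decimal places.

Accuracy = trace / total = (514+551+191+1270=2526) / 4323 = 2526/4323 = 0.5843

0.5843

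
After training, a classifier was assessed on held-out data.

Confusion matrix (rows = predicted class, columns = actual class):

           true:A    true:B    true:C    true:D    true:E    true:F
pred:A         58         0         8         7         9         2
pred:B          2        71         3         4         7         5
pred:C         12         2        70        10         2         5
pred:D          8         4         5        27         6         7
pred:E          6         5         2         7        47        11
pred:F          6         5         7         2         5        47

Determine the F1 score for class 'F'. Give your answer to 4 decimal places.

0.6309

Take TP from the diagonal, FP from the rest of the 'F' prediction marginal, FN from the rest of the 'F' actual marginal.
F1 score = 2·TP/(2·TP+FP+FN).
F: TP=47, FP=6+5+7+2+5=25, FN=2+5+5+7+11=30 → 94/149 = 0.63087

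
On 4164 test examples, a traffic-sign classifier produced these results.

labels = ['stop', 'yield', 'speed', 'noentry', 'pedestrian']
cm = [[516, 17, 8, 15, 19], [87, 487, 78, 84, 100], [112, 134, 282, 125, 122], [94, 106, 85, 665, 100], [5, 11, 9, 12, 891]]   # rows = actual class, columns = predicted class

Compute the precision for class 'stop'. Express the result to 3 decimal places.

Treat 'stop' as positive and all other classes as negative.
precision = TP/(TP+FP).
stop: TP=516, FP=87+112+94+5=298 → 516/814 = 0.6339

0.634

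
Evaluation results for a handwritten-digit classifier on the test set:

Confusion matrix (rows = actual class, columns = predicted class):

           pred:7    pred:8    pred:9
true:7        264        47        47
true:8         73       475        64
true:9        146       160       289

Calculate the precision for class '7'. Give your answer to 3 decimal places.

Take TP from the diagonal, FP from the rest of the '7' prediction marginal, FN from the rest of the '7' actual marginal.
precision = TP/(TP+FP).
7: TP=264, FP=73+146=219 → 264/483 = 0.5466

0.547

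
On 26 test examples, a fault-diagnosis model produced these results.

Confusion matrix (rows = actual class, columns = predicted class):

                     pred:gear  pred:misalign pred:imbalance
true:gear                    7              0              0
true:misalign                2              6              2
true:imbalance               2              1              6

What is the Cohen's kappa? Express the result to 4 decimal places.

0.6018

Observed agreement pₒ = trace/N = 19/26 = 0.73077
Expected agreement pₑ = Σ (rowᵢ·colᵢ)/N² = (7·11 + 10·7 + 9·8)/26² = 0.32396
κ = (pₒ − pₑ)/(1 − pₑ) = (0.73077 − 0.32396)/(1 − 0.32396) = 0.6018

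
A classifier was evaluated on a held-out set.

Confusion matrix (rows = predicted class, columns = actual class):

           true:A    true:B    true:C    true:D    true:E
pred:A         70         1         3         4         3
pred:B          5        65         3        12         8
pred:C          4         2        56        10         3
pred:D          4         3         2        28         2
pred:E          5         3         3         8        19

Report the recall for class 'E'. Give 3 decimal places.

0.543

One-vs-rest for 'E': TP = diagonal; FP = other classes predicted 'E'; FN = 'E' predicted as other.
recall = TP/(TP+FN).
E: TP=19, FN=3+8+3+2=16 → 19/35 = 0.5429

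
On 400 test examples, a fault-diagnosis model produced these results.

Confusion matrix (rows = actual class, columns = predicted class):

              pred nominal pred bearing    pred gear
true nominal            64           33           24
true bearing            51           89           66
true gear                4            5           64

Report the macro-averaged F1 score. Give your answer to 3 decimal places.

0.544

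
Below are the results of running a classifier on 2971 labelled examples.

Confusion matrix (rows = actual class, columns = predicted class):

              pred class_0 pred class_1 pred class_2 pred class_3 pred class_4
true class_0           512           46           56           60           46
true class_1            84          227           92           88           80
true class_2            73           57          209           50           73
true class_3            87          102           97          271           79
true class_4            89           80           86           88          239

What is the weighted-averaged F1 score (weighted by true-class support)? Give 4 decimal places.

Per-class F1 score (2·TP/(2·TP+FP+FN)):
  class_0: TP=512, FP=84+73+87+89=333, FN=46+56+60+46=208 → 1024/1565 = 0.65431
  class_1: TP=227, FP=46+57+102+80=285, FN=84+92+88+80=344 → 454/1083 = 0.41921
  class_2: TP=209, FP=56+92+97+86=331, FN=73+57+50+73=253 → 418/1002 = 0.41717
  class_3: TP=271, FP=60+88+50+88=286, FN=87+102+97+79=365 → 542/1193 = 0.45432
  class_4: TP=239, FP=46+80+73+79=278, FN=89+80+86+88=343 → 478/1099 = 0.43494
Weighted-F1 score = Σ (supportᵢ/N)·F1 scoreᵢ with N=2971: (720/2971)·0.65431 + (571/2971)·0.41921 + (462/2971)·0.41717 + (636/2971)·0.45432 + (582/2971)·0.43494 = 0.4865

0.4865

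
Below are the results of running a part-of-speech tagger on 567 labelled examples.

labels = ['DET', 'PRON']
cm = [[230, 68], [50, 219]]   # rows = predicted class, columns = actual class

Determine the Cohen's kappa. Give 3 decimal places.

Observed agreement pₒ = trace/N = 449/567 = 0.7919
Expected agreement pₑ = Σ (rowᵢ·colᵢ)/N² = (280·298 + 287·269)/567² = 0.4997
κ = (pₒ − pₑ)/(1 − pₑ) = (0.7919 − 0.4997)/(1 − 0.4997) = 0.584

0.584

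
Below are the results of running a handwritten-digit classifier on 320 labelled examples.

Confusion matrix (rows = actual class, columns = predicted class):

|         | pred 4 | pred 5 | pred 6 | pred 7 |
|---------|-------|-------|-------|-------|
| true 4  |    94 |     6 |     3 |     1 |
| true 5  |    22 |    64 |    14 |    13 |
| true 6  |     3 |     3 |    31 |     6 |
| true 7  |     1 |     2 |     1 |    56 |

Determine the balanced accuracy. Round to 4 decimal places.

0.7811

Balanced accuracy = mean of per-class recall.
  4: recall = 94/104 = 0.90385
  5: recall = 64/113 = 0.56637
  6: recall = 31/43 = 0.72093
  7: recall = 56/60 = 0.93333
Mean = (0.90385 + 0.56637 + 0.72093 + 0.93333) / 4 = 0.7811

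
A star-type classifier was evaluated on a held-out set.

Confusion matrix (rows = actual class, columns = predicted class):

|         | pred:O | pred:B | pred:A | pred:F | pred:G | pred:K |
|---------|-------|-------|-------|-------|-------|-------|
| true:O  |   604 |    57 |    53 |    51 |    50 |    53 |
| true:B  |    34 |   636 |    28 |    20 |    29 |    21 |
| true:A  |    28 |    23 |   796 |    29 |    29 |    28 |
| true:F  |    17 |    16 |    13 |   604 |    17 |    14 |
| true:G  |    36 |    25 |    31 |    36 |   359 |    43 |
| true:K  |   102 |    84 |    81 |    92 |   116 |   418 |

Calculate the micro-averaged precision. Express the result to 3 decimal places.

0.731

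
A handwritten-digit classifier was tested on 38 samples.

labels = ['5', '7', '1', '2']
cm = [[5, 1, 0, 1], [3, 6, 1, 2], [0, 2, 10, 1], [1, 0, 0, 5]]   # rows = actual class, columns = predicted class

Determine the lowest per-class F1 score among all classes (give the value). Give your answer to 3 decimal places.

0.571

Per-class F1 score (2·TP/(2·TP+FP+FN)):
  5: TP=5, FP=3+0+1=4, FN=1+0+1=2 → 10/16 = 0.6250
  7: TP=6, FP=1+2+0=3, FN=3+1+2=6 → 12/21 = 0.5714
  1: TP=10, FP=0+1+0=1, FN=0+2+1=3 → 20/24 = 0.8333
  2: TP=5, FP=1+2+1=4, FN=1+0+0=1 → 10/15 = 0.6667
Lowest is class '7' with F1 score = 0.571.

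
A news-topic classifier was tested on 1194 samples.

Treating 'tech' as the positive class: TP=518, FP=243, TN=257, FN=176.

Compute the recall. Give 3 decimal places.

0.746

Recall = TP/(TP+FN) = 518/(518+176) = 518/694 = 0.746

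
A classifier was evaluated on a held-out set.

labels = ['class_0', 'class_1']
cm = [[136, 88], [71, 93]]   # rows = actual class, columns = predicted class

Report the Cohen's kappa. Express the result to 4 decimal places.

Observed agreement pₒ = trace/N = 229/388 = 0.59021
Expected agreement pₑ = Σ (rowᵢ·colᵢ)/N² = (224·207 + 164·181)/388² = 0.50518
κ = (pₒ − pₑ)/(1 − pₑ) = (0.59021 − 0.50518)/(1 − 0.50518) = 0.1718

0.1718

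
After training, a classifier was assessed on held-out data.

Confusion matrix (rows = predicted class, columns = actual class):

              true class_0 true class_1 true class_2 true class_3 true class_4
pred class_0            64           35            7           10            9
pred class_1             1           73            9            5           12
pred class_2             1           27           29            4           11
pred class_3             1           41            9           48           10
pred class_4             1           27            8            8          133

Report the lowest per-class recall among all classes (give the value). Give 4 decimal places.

0.3596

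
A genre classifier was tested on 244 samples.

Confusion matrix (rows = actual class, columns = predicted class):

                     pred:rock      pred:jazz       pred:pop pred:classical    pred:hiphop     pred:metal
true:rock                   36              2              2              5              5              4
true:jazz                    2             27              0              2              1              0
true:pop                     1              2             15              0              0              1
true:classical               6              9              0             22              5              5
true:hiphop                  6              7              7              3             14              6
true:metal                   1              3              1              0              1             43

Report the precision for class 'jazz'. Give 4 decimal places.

Take TP from the diagonal, FP from the rest of the 'jazz' prediction marginal, FN from the rest of the 'jazz' actual marginal.
precision = TP/(TP+FP).
jazz: TP=27, FP=2+2+9+7+3=23 → 27/50 = 0.54000

0.5400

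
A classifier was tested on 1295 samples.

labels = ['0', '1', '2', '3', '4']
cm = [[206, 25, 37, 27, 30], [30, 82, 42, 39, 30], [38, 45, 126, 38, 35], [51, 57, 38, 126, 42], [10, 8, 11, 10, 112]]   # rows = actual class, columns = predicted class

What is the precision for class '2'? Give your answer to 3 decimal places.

Take TP from the diagonal, FP from the rest of the '2' prediction marginal, FN from the rest of the '2' actual marginal.
precision = TP/(TP+FP).
2: TP=126, FP=37+42+38+11=128 → 126/254 = 0.4961

0.496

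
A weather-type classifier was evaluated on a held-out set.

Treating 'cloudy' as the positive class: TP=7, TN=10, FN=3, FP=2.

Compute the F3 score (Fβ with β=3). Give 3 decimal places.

Fβ = (1+β²)·TP / ((1+β²)·TP + β²·FN + FP), with β²=9
= 10·7 / (10·7 + 9·3 + 2) = 0.707

0.707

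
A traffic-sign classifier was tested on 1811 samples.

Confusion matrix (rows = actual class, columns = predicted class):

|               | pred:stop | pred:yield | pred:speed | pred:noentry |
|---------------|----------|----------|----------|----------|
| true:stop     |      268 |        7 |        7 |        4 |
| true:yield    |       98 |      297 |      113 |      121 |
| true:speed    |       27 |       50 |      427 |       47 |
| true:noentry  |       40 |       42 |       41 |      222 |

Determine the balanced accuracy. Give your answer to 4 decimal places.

Balanced accuracy = mean of per-class recall.
  stop: recall = 268/286 = 0.93706
  yield: recall = 297/629 = 0.47218
  speed: recall = 427/551 = 0.77495
  noentry: recall = 222/345 = 0.64348
Mean = (0.93706 + 0.47218 + 0.77495 + 0.64348) / 4 = 0.7069

0.7069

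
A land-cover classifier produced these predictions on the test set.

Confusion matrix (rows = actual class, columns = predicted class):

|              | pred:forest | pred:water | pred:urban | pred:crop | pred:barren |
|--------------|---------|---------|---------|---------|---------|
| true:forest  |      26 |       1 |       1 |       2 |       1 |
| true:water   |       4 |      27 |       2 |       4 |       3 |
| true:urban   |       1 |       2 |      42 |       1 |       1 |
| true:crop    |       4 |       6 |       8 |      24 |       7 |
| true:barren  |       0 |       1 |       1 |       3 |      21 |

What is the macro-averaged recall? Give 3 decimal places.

0.741

Per-class recall (TP/(TP+FN)):
  forest: TP=26, FN=1+1+2+1=5 → 26/31 = 0.8387
  water: TP=27, FN=4+2+4+3=13 → 27/40 = 0.6750
  urban: TP=42, FN=1+2+1+1=5 → 42/47 = 0.8936
  crop: TP=24, FN=4+6+8+7=25 → 24/49 = 0.4898
  barren: TP=21, FN=0+1+1+3=5 → 21/26 = 0.8077
Macro-recall = mean = (0.8387 + 0.6750 + 0.8936 + 0.4898 + 0.8077) / 5 = 0.741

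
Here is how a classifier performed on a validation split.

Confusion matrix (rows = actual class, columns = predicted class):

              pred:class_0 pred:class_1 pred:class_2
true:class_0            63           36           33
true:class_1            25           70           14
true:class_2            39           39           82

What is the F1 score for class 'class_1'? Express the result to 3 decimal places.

One-vs-rest for 'class_1': TP = diagonal; FP = other classes predicted 'class_1'; FN = 'class_1' predicted as other.
F1 score = 2·TP/(2·TP+FP+FN).
class_1: TP=70, FP=36+39=75, FN=25+14=39 → 140/254 = 0.5512

0.551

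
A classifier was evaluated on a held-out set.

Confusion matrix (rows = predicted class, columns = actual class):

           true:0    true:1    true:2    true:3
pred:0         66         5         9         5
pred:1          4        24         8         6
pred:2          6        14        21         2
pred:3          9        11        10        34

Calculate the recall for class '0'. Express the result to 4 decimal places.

One-vs-rest for '0': TP = diagonal; FP = other classes predicted '0'; FN = '0' predicted as other.
recall = TP/(TP+FN).
0: TP=66, FN=4+6+9=19 → 66/85 = 0.77647

0.7765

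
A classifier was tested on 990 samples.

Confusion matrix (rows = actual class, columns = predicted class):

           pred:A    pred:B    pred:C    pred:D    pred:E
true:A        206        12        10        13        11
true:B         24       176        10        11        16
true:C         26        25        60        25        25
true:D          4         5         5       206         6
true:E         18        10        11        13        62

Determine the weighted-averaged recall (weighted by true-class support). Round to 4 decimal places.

0.7172

Per-class recall (TP/(TP+FN)):
  A: TP=206, FN=12+10+13+11=46 → 206/252 = 0.81746
  B: TP=176, FN=24+10+11+16=61 → 176/237 = 0.74262
  C: TP=60, FN=26+25+25+25=101 → 60/161 = 0.37267
  D: TP=206, FN=4+5+5+6=20 → 206/226 = 0.91150
  E: TP=62, FN=18+10+11+13=52 → 62/114 = 0.54386
Weighted-recall = Σ (supportᵢ/N)·recallᵢ with N=990: (252/990)·0.81746 + (237/990)·0.74262 + (161/990)·0.37267 + (226/990)·0.91150 + (114/990)·0.54386 = 0.7172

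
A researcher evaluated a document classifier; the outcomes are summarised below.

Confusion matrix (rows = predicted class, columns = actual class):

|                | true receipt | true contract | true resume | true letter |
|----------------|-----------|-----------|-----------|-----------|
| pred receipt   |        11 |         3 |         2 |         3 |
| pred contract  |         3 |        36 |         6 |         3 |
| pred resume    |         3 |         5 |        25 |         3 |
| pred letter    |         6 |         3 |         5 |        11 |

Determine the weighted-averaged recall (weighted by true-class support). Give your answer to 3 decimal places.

Per-class recall (TP/(TP+FN)):
  receipt: TP=11, FN=3+3+6=12 → 11/23 = 0.4783
  contract: TP=36, FN=3+5+3=11 → 36/47 = 0.7660
  resume: TP=25, FN=2+6+5=13 → 25/38 = 0.6579
  letter: TP=11, FN=3+3+3=9 → 11/20 = 0.5500
Weighted-recall = Σ (supportᵢ/N)·recallᵢ with N=128: (23/128)·0.4783 + (47/128)·0.7660 + (38/128)·0.6579 + (20/128)·0.5500 = 0.648

0.648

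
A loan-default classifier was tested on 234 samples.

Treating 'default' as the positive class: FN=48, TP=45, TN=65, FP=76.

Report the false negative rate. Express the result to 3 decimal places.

0.516

FNR = FN/(FN+TP) = 48/(48+45) = 0.516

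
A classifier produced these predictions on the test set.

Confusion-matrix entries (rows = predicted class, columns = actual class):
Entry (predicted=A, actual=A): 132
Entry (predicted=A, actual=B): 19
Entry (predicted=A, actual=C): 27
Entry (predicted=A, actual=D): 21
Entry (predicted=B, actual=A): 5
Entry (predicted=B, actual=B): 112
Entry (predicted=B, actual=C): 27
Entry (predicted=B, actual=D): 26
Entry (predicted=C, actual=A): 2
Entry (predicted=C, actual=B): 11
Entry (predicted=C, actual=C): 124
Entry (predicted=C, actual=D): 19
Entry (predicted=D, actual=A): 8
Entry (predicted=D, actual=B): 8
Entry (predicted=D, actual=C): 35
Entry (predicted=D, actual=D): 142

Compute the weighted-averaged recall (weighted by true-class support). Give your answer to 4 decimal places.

0.7103

Per-class recall (TP/(TP+FN)):
  A: TP=132, FN=5+2+8=15 → 132/147 = 0.89796
  B: TP=112, FN=19+11+8=38 → 112/150 = 0.74667
  C: TP=124, FN=27+27+35=89 → 124/213 = 0.58216
  D: TP=142, FN=21+26+19=66 → 142/208 = 0.68269
Weighted-recall = Σ (supportᵢ/N)·recallᵢ with N=718: (147/718)·0.89796 + (150/718)·0.74667 + (213/718)·0.58216 + (208/718)·0.68269 = 0.7103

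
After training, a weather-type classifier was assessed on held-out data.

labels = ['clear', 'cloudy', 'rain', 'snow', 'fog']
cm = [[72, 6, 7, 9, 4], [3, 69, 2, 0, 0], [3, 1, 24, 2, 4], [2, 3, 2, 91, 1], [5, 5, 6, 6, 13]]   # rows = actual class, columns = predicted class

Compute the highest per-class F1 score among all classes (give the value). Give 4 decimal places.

Per-class F1 score (2·TP/(2·TP+FP+FN)):
  clear: TP=72, FP=3+3+2+5=13, FN=6+7+9+4=26 → 144/183 = 0.78689
  cloudy: TP=69, FP=6+1+3+5=15, FN=3+2+0+0=5 → 138/158 = 0.87342
  rain: TP=24, FP=7+2+2+6=17, FN=3+1+2+4=10 → 48/75 = 0.64000
  snow: TP=91, FP=9+0+2+6=17, FN=2+3+2+1=8 → 182/207 = 0.87923
  fog: TP=13, FP=4+0+4+1=9, FN=5+5+6+6=22 → 26/57 = 0.45614
Highest is class 'snow' with F1 score = 0.8792.

0.8792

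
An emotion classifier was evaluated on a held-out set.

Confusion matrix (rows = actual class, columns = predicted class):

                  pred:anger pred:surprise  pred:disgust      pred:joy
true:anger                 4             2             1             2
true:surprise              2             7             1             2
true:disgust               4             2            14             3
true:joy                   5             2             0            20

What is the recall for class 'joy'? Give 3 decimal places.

0.741

Take TP from the diagonal, FP from the rest of the 'joy' prediction marginal, FN from the rest of the 'joy' actual marginal.
recall = TP/(TP+FN).
joy: TP=20, FN=5+2+0=7 → 20/27 = 0.7407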